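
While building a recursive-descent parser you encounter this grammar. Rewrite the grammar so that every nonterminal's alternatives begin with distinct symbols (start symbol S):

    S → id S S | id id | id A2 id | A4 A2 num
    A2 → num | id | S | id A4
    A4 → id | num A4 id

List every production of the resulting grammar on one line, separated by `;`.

S → A4 A2 num | id S'; A2 → num | S | id A2'; A4 → id | num A4 id; S' → S S | id | A2 id; A2' → ε | A4

S has alternatives sharing prefix 'id': factor to S → id S' with S' → S S | id | A2 id.
A2 has alternatives sharing prefix 'id': factor to A2 → id A2' with A2' → ε | A4.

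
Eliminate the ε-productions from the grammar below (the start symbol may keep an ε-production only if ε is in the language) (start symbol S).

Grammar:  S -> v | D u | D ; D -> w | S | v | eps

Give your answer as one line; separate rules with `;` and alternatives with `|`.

S -> v | D u | u | D | ε; D -> w | S | v

Nullable set = {D, S}.
ε ∈ L(G) since S is nullable, so keep S → ε.
Add the nullable-subset variants: S → D u gives D u | u.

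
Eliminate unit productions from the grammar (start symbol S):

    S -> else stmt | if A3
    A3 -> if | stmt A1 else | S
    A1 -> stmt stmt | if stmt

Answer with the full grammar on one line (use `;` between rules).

Unit pairs: A3 ⇒* {S}.
For every A with A ⇒* B via unit rules, add B's non-unit alternatives to A; then delete every rule of the form X → Y.

S -> else stmt | if A3; A3 -> else stmt | if A3 | if | stmt A1 else; A1 -> stmt stmt | if stmt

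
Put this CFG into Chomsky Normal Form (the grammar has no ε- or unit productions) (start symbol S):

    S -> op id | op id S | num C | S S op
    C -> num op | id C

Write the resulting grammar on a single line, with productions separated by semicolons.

S -> X1 X2 | X1 Y1 | X3 C | S Y2; C -> X3 X1 | X2 C; X1 -> op; X2 -> id; X3 -> num; Y1 -> X2 S; Y2 -> S X1

Introduce a nonterminal for each terminal appearing in a rule of length ≥ 2: X1 → op, X2 → id, X3 → num.
Binarize each right-hand side of length ≥ 3 by chaining fresh nonterminals (Y1, Y2, …): affected rules were S → X1 X2 S; S → S S X1.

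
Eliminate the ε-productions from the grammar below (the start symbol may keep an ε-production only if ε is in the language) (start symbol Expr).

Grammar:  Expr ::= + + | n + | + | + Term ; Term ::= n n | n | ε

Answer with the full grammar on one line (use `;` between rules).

Expr ::= + + | n + | + | + Term; Term ::= n n | n

Nullable nonterminals: {Term}.
ε ∉ L(G), so no ε-production is kept.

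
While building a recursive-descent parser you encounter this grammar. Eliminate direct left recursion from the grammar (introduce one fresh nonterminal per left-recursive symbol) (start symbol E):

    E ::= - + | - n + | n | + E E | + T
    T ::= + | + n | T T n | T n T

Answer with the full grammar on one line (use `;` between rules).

Left recursion appears on T.
For T: α = {T n, n T}, β = {+, + n}. Rewrite as T → β T' and T' → α T' | ε.

E ::= - + | - n + | n | + E E | + T; T ::= + T' | + n T'; T' ::= T n T' | n T T' | ε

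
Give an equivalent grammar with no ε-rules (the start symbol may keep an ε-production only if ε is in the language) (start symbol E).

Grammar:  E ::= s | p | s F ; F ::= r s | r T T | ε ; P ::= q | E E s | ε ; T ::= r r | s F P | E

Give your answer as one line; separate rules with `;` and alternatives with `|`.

Nullable nonterminals: {F, P}.
ε ∉ L(G), so no ε-production is kept.
Add the nullable-subset variants: T → s F P gives s F P | s F | s P | s.

E ::= s | p | s F; F ::= r s | r T T; P ::= q | E E s; T ::= r r | s F P | s F | s P | s | E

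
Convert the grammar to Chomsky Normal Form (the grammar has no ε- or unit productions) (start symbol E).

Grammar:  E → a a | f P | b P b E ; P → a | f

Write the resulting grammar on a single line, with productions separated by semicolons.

Introduce a nonterminal for each terminal appearing in a rule of length ≥ 2: X1 → a, X2 → f, X3 → b.
Binarize each right-hand side of length ≥ 3 by chaining fresh nonterminals (Y1, Y2, …): affected rules were E → X3 P X3 E.

E → X1 X1 | X2 P | X3 Y1; P → a | f; X1 → a; X2 → f; X3 → b; Y1 → P Y2; Y2 → X3 E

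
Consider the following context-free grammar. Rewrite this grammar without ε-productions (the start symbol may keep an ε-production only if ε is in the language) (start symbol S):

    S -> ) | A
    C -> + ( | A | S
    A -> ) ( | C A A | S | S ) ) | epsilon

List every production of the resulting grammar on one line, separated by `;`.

S -> ) | A | ε; C -> + ( | A | S; A -> ) ( | C A A | C A | C | A A | S | S ) ) | ) )

Nullable nonterminals: {A, C, S}.
ε ∈ L(G) since S is nullable, so keep S → ε.
Add the nullable-subset variants: A → C A A gives C A A | C A | C | A A. A → S ) ) gives S ) ) | ) ).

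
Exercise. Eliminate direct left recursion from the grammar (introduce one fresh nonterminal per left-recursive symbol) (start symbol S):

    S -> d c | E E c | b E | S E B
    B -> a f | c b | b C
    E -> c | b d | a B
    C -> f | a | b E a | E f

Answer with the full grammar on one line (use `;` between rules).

S -> d c S' | E E c S' | b E S'; B -> a f | c b | b C; E -> c | b d | a B; C -> f | a | b E a | E f; S' -> E B S' | eps

Directly left-recursive nonterminal: S.
For S: α = {E B}, β = {d c, E E c, b E}. Rewrite as S → β S' and S' → α S' | ε.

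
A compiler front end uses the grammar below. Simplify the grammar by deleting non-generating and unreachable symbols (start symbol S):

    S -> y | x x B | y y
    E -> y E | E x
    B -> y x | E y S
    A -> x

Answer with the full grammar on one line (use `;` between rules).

S -> y | x x B | y y; B -> y x

Generating nonterminals: {A, B, S}.
Reachable from S after that: {B, S}.
Removed useless symbols: {A, E} and every production mentioning them.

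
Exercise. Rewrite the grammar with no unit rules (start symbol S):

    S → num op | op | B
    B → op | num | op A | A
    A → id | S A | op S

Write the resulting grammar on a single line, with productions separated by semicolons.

Unit pairs: B ⇒* {A}; S ⇒* {A, B}.
Replace each nonterminal's rules with the union of the non-unit rules of every nonterminal it unit-derives.

S → op | num | op A | num op | id | S A | op S; B → op | num | op A | id | S A | op S; A → id | S A | op S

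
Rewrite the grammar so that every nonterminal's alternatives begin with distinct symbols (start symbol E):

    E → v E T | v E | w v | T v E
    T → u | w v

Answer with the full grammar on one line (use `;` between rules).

E has alternatives sharing prefix 'v E': factor to E → v E E' with E' → T | ε.

E → w v | T v E | v E E'; T → u | w v; E' → T | epsilon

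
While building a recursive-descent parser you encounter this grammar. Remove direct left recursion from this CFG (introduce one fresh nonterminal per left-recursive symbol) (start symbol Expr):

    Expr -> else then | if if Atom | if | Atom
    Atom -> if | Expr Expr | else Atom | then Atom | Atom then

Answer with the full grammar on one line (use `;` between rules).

Directly left-recursive nonterminal: Atom.
For Atom: α = {then}, β = {if, Expr Expr, else Atom, then Atom}. Rewrite as Atom → β Atom1 and Atom1 → α Atom1 | ε.

Expr -> else then | if if Atom | if | Atom; Atom -> if Atom1 | Expr Expr Atom1 | else Atom Atom1 | then Atom Atom1; Atom1 -> then Atom1 | eps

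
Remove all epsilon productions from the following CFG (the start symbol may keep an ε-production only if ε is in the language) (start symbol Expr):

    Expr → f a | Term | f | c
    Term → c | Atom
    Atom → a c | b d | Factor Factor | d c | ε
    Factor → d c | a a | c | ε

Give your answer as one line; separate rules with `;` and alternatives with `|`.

Expr → f a | Term | f | c | ε; Term → c | Atom; Atom → a c | b d | Factor Factor | Factor | d c; Factor → d c | a a | c

Nullable set = {Atom, Expr, Factor, Term}.
ε ∈ L(G) since Expr is nullable, so keep Expr → ε.
Expand every rule over subsets of its nullable positions: Atom → Factor Factor gives Factor Factor | Factor.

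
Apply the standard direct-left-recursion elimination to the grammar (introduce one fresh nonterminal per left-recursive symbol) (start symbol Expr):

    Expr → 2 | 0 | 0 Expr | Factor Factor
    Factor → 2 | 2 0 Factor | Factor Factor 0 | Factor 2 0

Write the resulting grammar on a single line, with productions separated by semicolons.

Expr → 2 | 0 | 0 Expr | Factor Factor; Factor → 2 Factor1 | 2 0 Factor Factor1; Factor1 → Factor 0 Factor1 | 2 0 Factor1 | epsilon

Directly left-recursive nonterminal: Factor.
For Factor: α = {Factor 0, 2 0}, β = {2, 2 0 Factor}. Rewrite as Factor → β Factor1 and Factor1 → α Factor1 | ε.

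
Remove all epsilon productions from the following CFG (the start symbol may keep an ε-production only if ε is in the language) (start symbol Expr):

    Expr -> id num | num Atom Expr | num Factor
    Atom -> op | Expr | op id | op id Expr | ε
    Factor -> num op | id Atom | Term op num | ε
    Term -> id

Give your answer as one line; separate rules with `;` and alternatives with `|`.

Nullable set = {Atom, Factor}.
ε ∉ L(G), so no ε-production is kept.
Expand every rule over subsets of its nullable positions: Expr → num Atom Expr gives num Atom Expr | num Expr. Expr → num Factor gives num Factor | num. Factor → id Atom gives id Atom | id.

Expr -> id num | num Atom Expr | num Expr | num Factor | num; Atom -> op | Expr | op id | op id Expr; Factor -> num op | id Atom | id | Term op num; Term -> id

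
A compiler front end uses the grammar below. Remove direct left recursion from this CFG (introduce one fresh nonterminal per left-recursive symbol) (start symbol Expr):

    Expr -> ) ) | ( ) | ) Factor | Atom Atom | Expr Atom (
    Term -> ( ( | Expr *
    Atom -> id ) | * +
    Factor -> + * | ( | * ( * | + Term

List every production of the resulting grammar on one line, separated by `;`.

Expr -> ) ) Expr1 | ( ) Expr1 | ) Factor Expr1 | Atom Atom Expr1; Term -> ( ( | Expr *; Atom -> id ) | * +; Factor -> + * | ( | * ( * | + Term; Expr1 -> Atom ( Expr1 | ε

Directly left-recursive nonterminal: Expr.
For Expr: α = {Atom (}, β = {) ), ( ), ) Factor, Atom Atom}. Rewrite as Expr → β Expr1 and Expr1 → α Expr1 | ε.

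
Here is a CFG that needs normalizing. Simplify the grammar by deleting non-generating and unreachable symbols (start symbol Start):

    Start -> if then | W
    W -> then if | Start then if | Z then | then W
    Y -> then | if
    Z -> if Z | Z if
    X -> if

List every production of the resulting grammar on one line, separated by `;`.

Start -> if then | W; W -> then if | Start then if | then W

Generating nonterminals: {Start, W, X, Y}.
Reachable from Start after that: {Start, W}.
Removed useless symbols: {X, Y, Z} and every production mentioning them.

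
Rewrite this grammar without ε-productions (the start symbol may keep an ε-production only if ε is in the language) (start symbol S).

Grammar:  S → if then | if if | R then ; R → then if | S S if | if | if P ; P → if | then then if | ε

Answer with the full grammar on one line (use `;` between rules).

Nullable set = {P}.
ε ∉ L(G), so no ε-production is kept.

S → if then | if if | R then; R → then if | S S if | if | if P; P → if | then then if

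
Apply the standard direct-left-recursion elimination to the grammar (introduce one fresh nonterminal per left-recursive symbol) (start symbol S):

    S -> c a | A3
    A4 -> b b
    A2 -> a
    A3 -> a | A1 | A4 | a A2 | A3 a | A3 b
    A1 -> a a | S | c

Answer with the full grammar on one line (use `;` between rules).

Left recursion appears on A3.
For A3: α = {a, b}, β = {a, A1, A4, a A2}. Rewrite as A3 → β A3' and A3' → α A3' | ε.

S -> c a | A3; A4 -> b b; A2 -> a; A3 -> a A3' | A1 A3' | A4 A3' | a A2 A3'; A1 -> a a | S | c; A3' -> a A3' | b A3' | ε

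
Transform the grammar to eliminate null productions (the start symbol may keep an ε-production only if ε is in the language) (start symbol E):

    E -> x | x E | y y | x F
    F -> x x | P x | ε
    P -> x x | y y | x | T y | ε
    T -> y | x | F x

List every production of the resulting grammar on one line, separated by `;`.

E -> x | x E | y y | x F; F -> x x | P x | x; P -> x x | y y | x | T y; T -> y | x | F x

The nullable symbols are {F, P}.
ε ∉ L(G), so no ε-production is kept.
Expand every rule over subsets of its nullable positions: F → P x gives P x | x.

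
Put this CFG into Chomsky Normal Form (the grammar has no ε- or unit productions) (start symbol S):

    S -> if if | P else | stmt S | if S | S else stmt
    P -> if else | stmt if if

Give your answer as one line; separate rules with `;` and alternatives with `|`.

Introduce a nonterminal for each terminal appearing in a rule of length ≥ 2: X1 → if, X2 → else, X3 → stmt.
Binarize each right-hand side of length ≥ 3 by chaining fresh nonterminals (Y1, Y2, …): affected rules were S → S X2 X3; P → X3 X1 X1.

S -> X1 X1 | P X2 | X3 S | X1 S | S Y1; P -> X1 X2 | X3 Y2; X1 -> if; X2 -> else; X3 -> stmt; Y1 -> X2 X3; Y2 -> X1 X1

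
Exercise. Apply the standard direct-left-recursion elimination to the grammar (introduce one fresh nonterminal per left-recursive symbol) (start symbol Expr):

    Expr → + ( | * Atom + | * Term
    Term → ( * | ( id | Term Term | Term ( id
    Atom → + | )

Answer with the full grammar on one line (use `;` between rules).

Left recursion appears on Term.
For Term: α = {Term, ( id}, β = {( *, ( id}. Rewrite as Term → β Term1 and Term1 → α Term1 | ε.

Expr → + ( | * Atom + | * Term; Term → ( * Term1 | ( id Term1; Atom → + | ); Term1 → Term Term1 | ( id Term1 | ε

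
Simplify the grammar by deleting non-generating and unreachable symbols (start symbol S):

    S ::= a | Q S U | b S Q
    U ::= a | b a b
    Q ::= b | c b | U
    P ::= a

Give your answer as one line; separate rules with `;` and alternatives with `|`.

S ::= a | Q S U | b S Q; U ::= a | b a b; Q ::= b | c b | U

Generating nonterminals: {P, Q, S, U}.
Reachable from S after that: {Q, S, U}.
Removed useless symbols: {P} and every production mentioning them.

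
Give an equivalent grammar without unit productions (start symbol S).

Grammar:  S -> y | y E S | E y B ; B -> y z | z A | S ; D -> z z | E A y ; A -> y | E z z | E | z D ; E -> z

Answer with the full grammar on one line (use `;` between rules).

Unit pairs: A ⇒* {E}; B ⇒* {S}.
Replace each nonterminal's rules with the union of the non-unit rules of every nonterminal it unit-derives.

S -> y | y E S | E y B; B -> y z | z A | y | y E S | E y B; D -> z z | E A y; A -> z | y | E z z | z D; E -> z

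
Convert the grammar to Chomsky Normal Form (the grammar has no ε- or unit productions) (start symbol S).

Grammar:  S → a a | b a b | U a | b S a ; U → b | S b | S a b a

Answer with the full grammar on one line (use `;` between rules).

S → X1 X1 | X2 Y1 | U X1 | X2 Y2; U → b | S X2 | S Y3; X1 → a; X2 → b; Y1 → X1 X2; Y2 → S X1; Y3 → X1 Y4; Y4 → X2 X1

Introduce a nonterminal for each terminal appearing in a rule of length ≥ 2: X1 → a, X2 → b.
Binarize each right-hand side of length ≥ 3 by chaining fresh nonterminals (Y1, Y2, …): affected rules were S → X2 X1 X2; S → X2 S X1; U → S X1 X2 X1.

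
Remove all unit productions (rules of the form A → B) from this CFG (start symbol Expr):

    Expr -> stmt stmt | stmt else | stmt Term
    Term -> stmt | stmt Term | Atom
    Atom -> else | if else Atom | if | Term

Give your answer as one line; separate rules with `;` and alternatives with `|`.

Expr -> stmt stmt | stmt else | stmt Term; Term -> stmt | stmt Term | else | if else Atom | if; Atom -> stmt | stmt Term | else | if else Atom | if

Unit pairs: Atom ⇒* {Term}; Term ⇒* {Atom}.
Replace each nonterminal's rules with the union of the non-unit rules of every nonterminal it unit-derives.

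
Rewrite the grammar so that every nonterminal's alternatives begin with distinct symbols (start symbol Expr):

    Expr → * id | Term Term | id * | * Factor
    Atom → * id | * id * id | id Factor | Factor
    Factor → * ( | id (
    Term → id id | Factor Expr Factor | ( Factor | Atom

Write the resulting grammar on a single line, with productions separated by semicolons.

Expr → Term Term | id * | * Expr1; Atom → id Factor | Factor | * id Atom1; Factor → * ( | id (; Term → id id | Factor Expr Factor | ( Factor | Atom; Expr1 → id | Factor; Atom1 → ε | * id

Expr has alternatives sharing prefix '*': factor to Expr → * Expr1 with Expr1 → id | Factor.
Atom has alternatives sharing prefix '* id': factor to Atom → * id Atom1 with Atom1 → ε | * id.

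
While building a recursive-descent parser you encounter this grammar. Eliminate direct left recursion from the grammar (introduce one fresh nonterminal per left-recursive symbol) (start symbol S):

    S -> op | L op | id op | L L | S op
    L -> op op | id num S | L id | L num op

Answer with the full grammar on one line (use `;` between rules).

S -> op S' | L op S' | id op S' | L L S'; L -> op op L' | id num S L'; S' -> op S' | eps; L' -> id L' | num op L' | eps

Left recursion appears on S, L.
For S: α = {op}, β = {op, L op, id op, L L}. Rewrite as S → β S' and S' → α S' | ε.
For L: α = {id, num op}, β = {op op, id num S}. Rewrite as L → β L' and L' → α L' | ε.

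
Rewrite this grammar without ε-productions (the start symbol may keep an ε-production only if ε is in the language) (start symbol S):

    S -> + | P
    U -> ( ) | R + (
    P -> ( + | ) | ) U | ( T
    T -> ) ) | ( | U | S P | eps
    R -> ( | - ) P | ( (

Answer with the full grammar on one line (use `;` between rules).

Nullable nonterminals: {T}.
ε ∉ L(G), so no ε-production is kept.
Expand every rule over subsets of its nullable positions: P → ( T gives ( T | (.

S -> + | P; U -> ( ) | R + (; P -> ( + | ) | ) U | ( T | (; T -> ) ) | ( | U | S P; R -> ( | - ) P | ( (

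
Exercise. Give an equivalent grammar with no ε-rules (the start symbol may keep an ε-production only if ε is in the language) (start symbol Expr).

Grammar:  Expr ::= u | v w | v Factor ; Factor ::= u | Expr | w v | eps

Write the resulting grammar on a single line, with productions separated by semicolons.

Nullable set = {Factor}.
ε ∉ L(G), so no ε-production is kept.
Expand every rule over subsets of its nullable positions: Expr → v Factor gives v Factor | v.

Expr ::= u | v w | v Factor | v; Factor ::= u | Expr | w v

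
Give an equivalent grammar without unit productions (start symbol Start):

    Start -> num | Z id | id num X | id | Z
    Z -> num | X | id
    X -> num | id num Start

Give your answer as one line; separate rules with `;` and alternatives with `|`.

Start -> num | id | Z id | id num X | id num Start; Z -> num | id | id num Start; X -> num | id num Start

Unit pairs: Start ⇒* {X, Z}; Z ⇒* {X}.
For every A with A ⇒* B via unit rules, add B's non-unit alternatives to A; then delete every rule of the form X → Y.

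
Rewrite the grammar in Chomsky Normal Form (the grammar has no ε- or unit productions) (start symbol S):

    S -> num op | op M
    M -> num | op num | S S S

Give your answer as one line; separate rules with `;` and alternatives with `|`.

S -> X1 X2 | X2 M; M -> num | X2 X1 | S Y1; X1 -> num; X2 -> op; Y1 -> S S

Introduce a nonterminal for each terminal appearing in a rule of length ≥ 2: X1 → num, X2 → op.
Binarize each right-hand side of length ≥ 3 by chaining fresh nonterminals (Y1, Y2, …): affected rules were M → S S S.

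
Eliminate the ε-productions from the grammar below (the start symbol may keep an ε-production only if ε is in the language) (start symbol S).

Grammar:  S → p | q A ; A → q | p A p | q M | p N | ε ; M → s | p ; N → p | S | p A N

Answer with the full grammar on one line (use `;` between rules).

The nullable symbols are {A}.
ε ∉ L(G), so no ε-production is kept.
Expand every rule over subsets of its nullable positions: S → q A gives q A | q. A → p A p gives p A p | p p. N → p A N gives p A N | p N.

S → p | q A | q; A → q | p A p | p p | q M | p N; M → s | p; N → p | S | p A N | p N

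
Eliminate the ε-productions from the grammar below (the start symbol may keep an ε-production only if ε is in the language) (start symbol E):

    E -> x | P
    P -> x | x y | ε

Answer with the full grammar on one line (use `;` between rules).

The nullable symbols are {E, P}.
ε ∈ L(G) since E is nullable, so keep E → ε.

E -> x | P | ε; P -> x | x y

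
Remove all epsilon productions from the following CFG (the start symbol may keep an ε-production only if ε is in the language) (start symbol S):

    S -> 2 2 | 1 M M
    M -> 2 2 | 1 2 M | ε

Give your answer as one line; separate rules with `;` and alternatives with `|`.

S -> 2 2 | 1 M M | 1 M | 1; M -> 2 2 | 1 2 M | 1 2

The nullable symbols are {M}.
ε ∉ L(G), so no ε-production is kept.
For each production, add variants omitting each subset of nullable occurrences: S → 1 M M gives 1 M M | 1 M | 1. M → 1 2 M gives 1 2 M | 1 2.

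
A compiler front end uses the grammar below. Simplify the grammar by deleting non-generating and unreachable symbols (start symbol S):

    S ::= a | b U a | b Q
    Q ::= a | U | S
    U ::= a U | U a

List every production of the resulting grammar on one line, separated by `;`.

S ::= a | b Q; Q ::= a | S

Generating nonterminals: {Q, S}.
Reachable from S after that: {Q, S}.
Removed useless symbols: {U} and every production mentioning them.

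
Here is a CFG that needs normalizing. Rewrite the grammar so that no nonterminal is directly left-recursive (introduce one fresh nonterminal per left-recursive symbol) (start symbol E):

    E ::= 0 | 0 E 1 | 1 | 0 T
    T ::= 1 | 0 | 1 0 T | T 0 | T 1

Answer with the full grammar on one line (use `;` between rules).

T is directly left-recursive.
For T: α = {0, 1}, β = {1, 0, 1 0 T}. Rewrite as T → β T' and T' → α T' | ε.

E ::= 0 | 0 E 1 | 1 | 0 T; T ::= 1 T' | 0 T' | 1 0 T T'; T' ::= 0 T' | 1 T' | epsilon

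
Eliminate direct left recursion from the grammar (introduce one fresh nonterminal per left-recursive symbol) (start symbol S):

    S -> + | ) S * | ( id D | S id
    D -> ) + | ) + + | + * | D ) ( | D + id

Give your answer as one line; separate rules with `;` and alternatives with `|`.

S -> + S' | ) S * S' | ( id D S'; D -> ) + D' | ) + + D' | + * D'; S' -> id S' | ε; D' -> ) ( D' | + id D' | ε

S, D are directly left-recursive.
For S: α = {id}, β = {+, ) S *, ( id D}. Rewrite as S → β S' and S' → α S' | ε.
For D: α = {) (, + id}, β = {) +, ) + +, + *}. Rewrite as D → β D' and D' → α D' | ε.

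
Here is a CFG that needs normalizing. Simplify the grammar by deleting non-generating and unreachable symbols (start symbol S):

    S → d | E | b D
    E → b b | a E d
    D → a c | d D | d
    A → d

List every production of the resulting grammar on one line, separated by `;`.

Generating nonterminals: {A, D, E, S}.
Reachable from S after that: {D, E, S}.
Removed useless symbols: {A} and every production mentioning them.

S → d | E | b D; E → b b | a E d; D → a c | d D | d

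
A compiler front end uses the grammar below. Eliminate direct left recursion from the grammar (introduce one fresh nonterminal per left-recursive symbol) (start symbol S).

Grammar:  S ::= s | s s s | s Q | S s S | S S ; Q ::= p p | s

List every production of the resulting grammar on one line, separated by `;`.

S ::= s S' | s s s S' | s Q S'; Q ::= p p | s; S' ::= s S S' | S S' | ε

Directly left-recursive nonterminal: S.
For S: α = {s S, S}, β = {s, s s s, s Q}. Rewrite as S → β S' and S' → α S' | ε.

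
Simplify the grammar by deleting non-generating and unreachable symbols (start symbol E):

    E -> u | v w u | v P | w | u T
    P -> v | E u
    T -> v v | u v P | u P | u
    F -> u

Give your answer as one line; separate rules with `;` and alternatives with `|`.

E -> u | v w u | v P | w | u T; P -> v | E u; T -> v v | u v P | u P | u

Generating nonterminals: {E, F, P, T}.
Reachable from E after that: {E, P, T}.
Removed useless symbols: {F} and every production mentioning them.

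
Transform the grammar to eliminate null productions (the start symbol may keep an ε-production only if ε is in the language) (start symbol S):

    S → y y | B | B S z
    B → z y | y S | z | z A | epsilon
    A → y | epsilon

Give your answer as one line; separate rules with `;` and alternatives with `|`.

Nullable nonterminals: {A, B, S}.
ε ∈ L(G) since S is nullable, so keep S → ε.
For each production, add variants omitting each subset of nullable occurrences: S → B S z gives B S z | B z | S z | z. B → y S gives y S | y.

S → y y | B | B S z | B z | S z | z | epsilon; B → z y | y S | y | z | z A; A → y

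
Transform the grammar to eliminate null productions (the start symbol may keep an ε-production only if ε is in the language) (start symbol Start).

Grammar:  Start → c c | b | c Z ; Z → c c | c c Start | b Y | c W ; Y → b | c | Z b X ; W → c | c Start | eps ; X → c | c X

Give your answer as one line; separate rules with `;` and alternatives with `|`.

Nullable set = {W}.
ε ∉ L(G), so no ε-production is kept.
Add the nullable-subset variants: Z → c W gives c W | c.

Start → c c | b | c Z; Z → c c | c c Start | b Y | c W | c; Y → b | c | Z b X; W → c | c Start; X → c | c X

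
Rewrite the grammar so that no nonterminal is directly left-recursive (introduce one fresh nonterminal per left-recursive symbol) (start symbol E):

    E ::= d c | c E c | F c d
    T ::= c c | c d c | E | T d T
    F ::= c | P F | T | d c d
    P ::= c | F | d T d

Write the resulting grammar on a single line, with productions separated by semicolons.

Left recursion appears on T.
For T: α = {d T}, β = {c c, c d c, E}. Rewrite as T → β T' and T' → α T' | ε.

E ::= d c | c E c | F c d; T ::= c c T' | c d c T' | E T'; F ::= c | P F | T | d c d; P ::= c | F | d T d; T' ::= d T T' | ε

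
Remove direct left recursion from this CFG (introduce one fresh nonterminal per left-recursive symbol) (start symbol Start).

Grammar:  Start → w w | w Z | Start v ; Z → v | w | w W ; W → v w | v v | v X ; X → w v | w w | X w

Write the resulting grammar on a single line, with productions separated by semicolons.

Directly left-recursive nonterminals: Start, X.
For Start: α = {v}, β = {w w, w Z}. Rewrite as Start → β Start1 and Start1 → α Start1 | ε.
For X: α = {w}, β = {w v, w w}. Rewrite as X → β X1 and X1 → α X1 | ε.

Start → w w Start1 | w Z Start1; Z → v | w | w W; W → v w | v v | v X; X → w v X1 | w w X1; Start1 → v Start1 | ε; X1 → w X1 | ε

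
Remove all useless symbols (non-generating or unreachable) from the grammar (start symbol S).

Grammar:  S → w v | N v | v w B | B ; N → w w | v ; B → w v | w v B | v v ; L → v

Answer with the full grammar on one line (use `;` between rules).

S → w v | N v | v w B | B; N → w w | v; B → w v | w v B | v v

Generating nonterminals: {B, L, N, S}.
Reachable from S after that: {B, N, S}.
Removed useless symbols: {L} and every production mentioning them.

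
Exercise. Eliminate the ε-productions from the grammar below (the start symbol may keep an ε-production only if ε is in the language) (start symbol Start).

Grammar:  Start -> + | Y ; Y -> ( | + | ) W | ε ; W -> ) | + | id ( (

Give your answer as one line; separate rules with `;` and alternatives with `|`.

The nullable symbols are {Start, Y}.
ε ∈ L(G) since Start is nullable, so keep Start → ε.

Start -> + | Y | ε; Y -> ( | + | ) W; W -> ) | + | id ( (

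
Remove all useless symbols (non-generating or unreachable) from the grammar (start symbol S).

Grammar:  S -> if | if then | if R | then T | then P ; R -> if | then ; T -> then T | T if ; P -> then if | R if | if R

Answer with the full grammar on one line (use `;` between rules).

Generating nonterminals: {P, R, S}.
Reachable from S after that: {P, R, S}.
Removed useless symbols: {T} and every production mentioning them.

S -> if | if then | if R | then P; R -> if | then; P -> then if | R if | if R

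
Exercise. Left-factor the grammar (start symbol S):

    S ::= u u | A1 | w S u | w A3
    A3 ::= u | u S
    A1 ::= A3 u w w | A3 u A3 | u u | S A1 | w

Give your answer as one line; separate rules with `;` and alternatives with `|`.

S ::= u u | A1 | w S'; A3 ::= u A3'; A1 ::= u u | S A1 | w | A3 u A1'; S' ::= S u | A3; A3' ::= epsilon | S; A1' ::= w w | A3

S has alternatives sharing prefix 'w': factor to S → w S' with S' → S u | A3.
A3 has alternatives sharing prefix 'u': factor to A3 → u A3' with A3' → ε | S.
A1 has alternatives sharing prefix 'A3 u': factor to A1 → A3 u A1' with A1' → w w | A3.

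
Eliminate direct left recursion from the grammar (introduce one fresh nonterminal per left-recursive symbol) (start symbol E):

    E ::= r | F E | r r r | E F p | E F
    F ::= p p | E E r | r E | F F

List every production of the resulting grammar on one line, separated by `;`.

E ::= r E' | F E E' | r r r E'; F ::= p p F' | E E r F' | r E F'; E' ::= F p E' | F E' | eps; F' ::= F F' | eps

E, F are directly left-recursive.
For E: α = {F p, F}, β = {r, F E, r r r}. Rewrite as E → β E' and E' → α E' | ε.
For F: α = {F}, β = {p p, E E r, r E}. Rewrite as F → β F' and F' → α F' | ε.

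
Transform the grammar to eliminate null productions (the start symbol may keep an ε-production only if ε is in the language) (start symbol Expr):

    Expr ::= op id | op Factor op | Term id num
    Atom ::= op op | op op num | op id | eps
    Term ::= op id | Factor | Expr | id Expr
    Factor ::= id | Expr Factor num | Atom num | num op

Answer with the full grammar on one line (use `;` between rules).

Expr ::= op id | op Factor op | Term id num; Atom ::= op op | op op num | op id; Term ::= op id | Factor | Expr | id Expr; Factor ::= id | Expr Factor num | Atom num | num | num op

Nullable nonterminals: {Atom}.
ε ∉ L(G), so no ε-production is kept.
Add the nullable-subset variants: Factor → Atom num gives Atom num | num.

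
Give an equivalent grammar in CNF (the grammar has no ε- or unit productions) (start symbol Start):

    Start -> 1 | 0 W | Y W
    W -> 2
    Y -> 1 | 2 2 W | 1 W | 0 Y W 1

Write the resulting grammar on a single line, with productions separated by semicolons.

Introduce a nonterminal for each terminal appearing in a rule of length ≥ 2: X1 → 0, X2 → 2, X3 → 1.
Binarize each right-hand side of length ≥ 3 by chaining fresh nonterminals (Y1, Y2, …): affected rules were Y → X2 X2 W; Y → X1 Y W X3.

Start -> 1 | X1 W | Y W; W -> 2; Y -> 1 | X2 Y1 | X3 W | X1 Y2; X1 -> 0; X2 -> 2; X3 -> 1; Y1 -> X2 W; Y2 -> Y Y3; Y3 -> W X3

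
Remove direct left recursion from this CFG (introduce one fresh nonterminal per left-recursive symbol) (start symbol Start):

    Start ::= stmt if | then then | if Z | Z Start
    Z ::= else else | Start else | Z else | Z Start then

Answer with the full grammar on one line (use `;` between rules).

Left recursion appears on Z.
For Z: α = {else, Start then}, β = {else else, Start else}. Rewrite as Z → β Z1 and Z1 → α Z1 | ε.

Start ::= stmt if | then then | if Z | Z Start; Z ::= else else Z1 | Start else Z1; Z1 ::= else Z1 | Start then Z1 | ε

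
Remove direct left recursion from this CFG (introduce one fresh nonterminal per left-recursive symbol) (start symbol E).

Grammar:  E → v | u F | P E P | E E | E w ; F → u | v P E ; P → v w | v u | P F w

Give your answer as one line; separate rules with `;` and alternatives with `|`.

E → v E' | u F E' | P E P E'; F → u | v P E; P → v w P' | v u P'; E' → E E' | w E' | ε; P' → F w P' | ε

E, P are directly left-recursive.
For E: α = {E, w}, β = {v, u F, P E P}. Rewrite as E → β E' and E' → α E' | ε.
For P: α = {F w}, β = {v w, v u}. Rewrite as P → β P' and P' → α P' | ε.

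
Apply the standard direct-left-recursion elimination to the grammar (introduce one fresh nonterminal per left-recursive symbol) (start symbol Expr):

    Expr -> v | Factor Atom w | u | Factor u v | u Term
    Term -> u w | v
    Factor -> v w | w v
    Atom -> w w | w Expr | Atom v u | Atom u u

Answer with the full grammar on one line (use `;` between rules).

Expr -> v | Factor Atom w | u | Factor u v | u Term; Term -> u w | v; Factor -> v w | w v; Atom -> w w Atom1 | w Expr Atom1; Atom1 -> v u Atom1 | u u Atom1 | ε

Left recursion appears on Atom.
For Atom: α = {v u, u u}, β = {w w, w Expr}. Rewrite as Atom → β Atom1 and Atom1 → α Atom1 | ε.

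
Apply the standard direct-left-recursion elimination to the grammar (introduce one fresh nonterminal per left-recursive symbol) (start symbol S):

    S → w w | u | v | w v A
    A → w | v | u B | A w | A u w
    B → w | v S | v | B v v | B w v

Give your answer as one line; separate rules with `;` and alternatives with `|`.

S → w w | u | v | w v A; A → w A' | v A' | u B A'; B → w B' | v S B' | v B'; A' → w A' | u w A' | ε; B' → v v B' | w v B' | ε

A, B are directly left-recursive.
For A: α = {w, u w}, β = {w, v, u B}. Rewrite as A → β A' and A' → α A' | ε.
For B: α = {v v, w v}, β = {w, v S, v}. Rewrite as B → β B' and B' → α B' | ε.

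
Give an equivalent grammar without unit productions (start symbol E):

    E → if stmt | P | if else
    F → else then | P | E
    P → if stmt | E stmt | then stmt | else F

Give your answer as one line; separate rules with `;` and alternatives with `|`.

Unit pairs: E ⇒* {P}; F ⇒* {E, P}.
For every A with A ⇒* B via unit rules, add B's non-unit alternatives to A; then delete every rule of the form X → Y.

E → if stmt | if else | E stmt | then stmt | else F; F → if stmt | if else | else then | E stmt | then stmt | else F; P → if stmt | E stmt | then stmt | else F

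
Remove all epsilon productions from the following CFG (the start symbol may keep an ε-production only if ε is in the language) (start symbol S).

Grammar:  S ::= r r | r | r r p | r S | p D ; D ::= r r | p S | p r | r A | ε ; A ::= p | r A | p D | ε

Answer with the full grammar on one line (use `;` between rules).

S ::= r r | r | r r p | r S | p D | p; D ::= r r | p S | p r | r A | r; A ::= p | r A | r | p D

Nullable set = {A, D}.
ε ∉ L(G), so no ε-production is kept.
Add the nullable-subset variants: S → p D gives p D | p. D → r A gives r A | r. A → r A gives r A | r.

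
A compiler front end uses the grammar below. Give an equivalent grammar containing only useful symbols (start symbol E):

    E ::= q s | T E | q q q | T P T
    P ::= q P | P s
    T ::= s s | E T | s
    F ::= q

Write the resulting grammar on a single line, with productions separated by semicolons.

E ::= q s | T E | q q q; T ::= s s | E T | s

Generating nonterminals: {E, F, T}.
Reachable from E after that: {E, T}.
Removed useless symbols: {F, P} and every production mentioning them.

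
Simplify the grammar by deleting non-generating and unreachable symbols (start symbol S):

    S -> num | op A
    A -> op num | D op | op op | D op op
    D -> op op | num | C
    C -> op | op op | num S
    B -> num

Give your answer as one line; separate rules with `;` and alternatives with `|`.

S -> num | op A; A -> op num | D op | op op | D op op; D -> op op | num | C; C -> op | op op | num S

Generating nonterminals: {A, B, C, D, S}.
Reachable from S after that: {A, C, D, S}.
Removed useless symbols: {B} and every production mentioning them.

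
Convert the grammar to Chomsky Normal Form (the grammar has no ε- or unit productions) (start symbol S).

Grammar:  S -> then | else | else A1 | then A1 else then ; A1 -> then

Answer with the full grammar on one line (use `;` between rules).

S -> then | else | X1 A1 | X2 Y1; A1 -> then; X1 -> else; X2 -> then; Y1 -> A1 Y2; Y2 -> X1 X2

Introduce a nonterminal for each terminal appearing in a rule of length ≥ 2: X1 → else, X2 → then.
Binarize each right-hand side of length ≥ 3 by chaining fresh nonterminals (Y1, Y2, …): affected rules were S → X2 A1 X1 X2.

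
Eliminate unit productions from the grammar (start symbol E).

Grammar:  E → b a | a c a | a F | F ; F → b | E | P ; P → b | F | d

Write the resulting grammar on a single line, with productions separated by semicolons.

E → b a | a c a | a F | b | d; F → b a | a c a | a F | b | d; P → b a | a c a | a F | b | d

Unit pairs: E ⇒* {F, P}; F ⇒* {E, P}; P ⇒* {E, F}.
For each unit pair (A, B), copy every non-unit production of B to A, then drop all unit productions.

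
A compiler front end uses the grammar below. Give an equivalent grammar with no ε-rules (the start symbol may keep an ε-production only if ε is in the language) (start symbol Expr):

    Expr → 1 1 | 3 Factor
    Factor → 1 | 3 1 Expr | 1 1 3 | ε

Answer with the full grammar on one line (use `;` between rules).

Nullable nonterminals: {Factor}.
ε ∉ L(G), so no ε-production is kept.
For each production, add variants omitting each subset of nullable occurrences: Expr → 3 Factor gives 3 Factor | 3.

Expr → 1 1 | 3 Factor | 3; Factor → 1 | 3 1 Expr | 1 1 3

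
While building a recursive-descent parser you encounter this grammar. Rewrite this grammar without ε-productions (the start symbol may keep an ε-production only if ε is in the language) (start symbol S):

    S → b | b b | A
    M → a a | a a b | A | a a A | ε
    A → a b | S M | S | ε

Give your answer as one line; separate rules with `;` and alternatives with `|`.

Nullable set = {A, M, S}.
ε ∈ L(G) since S is nullable, so keep S → ε.
For each production, add variants omitting each subset of nullable occurrences: A → S M gives S M | S | M.

S → b | b b | A | ε; M → a a | a a b | A | a a A; A → a b | S M | S | M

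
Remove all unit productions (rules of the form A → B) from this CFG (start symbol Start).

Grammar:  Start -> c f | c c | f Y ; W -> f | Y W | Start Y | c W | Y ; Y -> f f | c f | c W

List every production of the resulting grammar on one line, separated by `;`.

Start -> c f | c c | f Y; W -> f f | c f | c W | f | Y W | Start Y; Y -> f f | c f | c W

Unit pairs: W ⇒* {Y}.
For every A with A ⇒* B via unit rules, add B's non-unit alternatives to A; then delete every rule of the form X → Y.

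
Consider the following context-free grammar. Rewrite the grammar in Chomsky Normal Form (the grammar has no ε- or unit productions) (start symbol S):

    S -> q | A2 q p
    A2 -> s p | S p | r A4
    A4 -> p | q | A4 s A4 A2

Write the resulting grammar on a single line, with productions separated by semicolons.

Introduce a nonterminal for each terminal appearing in a rule of length ≥ 2: X1 → q, X2 → p, X3 → s, X4 → r.
Binarize each right-hand side of length ≥ 3 by chaining fresh nonterminals (Y1, Y2, …): affected rules were S → A2 X1 X2; A4 → A4 X3 A4 A2.

S -> q | A2 Y1; A2 -> X3 X2 | S X2 | X4 A4; A4 -> p | q | A4 Y2; X1 -> q; X2 -> p; X3 -> s; X4 -> r; Y1 -> X1 X2; Y2 -> X3 Y3; Y3 -> A4 A2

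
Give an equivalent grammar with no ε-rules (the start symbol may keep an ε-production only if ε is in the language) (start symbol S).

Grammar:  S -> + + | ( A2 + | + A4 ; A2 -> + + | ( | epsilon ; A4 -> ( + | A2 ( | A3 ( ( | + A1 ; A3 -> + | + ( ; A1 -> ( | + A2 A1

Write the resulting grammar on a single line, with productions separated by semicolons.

The nullable symbols are {A2}.
ε ∉ L(G), so no ε-production is kept.
For each production, add variants omitting each subset of nullable occurrences: S → ( A2 + gives ( A2 + | ( +. A4 → A2 ( gives A2 ( | (. A1 → + A2 A1 gives + A2 A1 | + A1.

S -> + + | ( A2 + | ( + | + A4; A2 -> + + | (; A4 -> ( + | A2 ( | ( | A3 ( ( | + A1; A3 -> + | + (; A1 -> ( | + A2 A1 | + A1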